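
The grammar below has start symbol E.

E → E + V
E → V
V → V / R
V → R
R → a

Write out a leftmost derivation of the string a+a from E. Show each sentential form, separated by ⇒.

E ⇒ E+V ⇒ V+V ⇒ R+V ⇒ a+V ⇒ a+R ⇒ a+a

E ⇒ E+V   [E → E + V]
E+V ⇒ V+V   [E → V]
V+V ⇒ R+V   [V → R]
R+V ⇒ a+V   [R → a]
a+V ⇒ a+R   [V → R]
a+R ⇒ a+a   [R → a]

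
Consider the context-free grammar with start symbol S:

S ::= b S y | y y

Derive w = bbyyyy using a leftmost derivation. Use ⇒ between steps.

S ⇒ bSy   [S ::= b S y]
bSy ⇒ bbSyy   [S ::= b S y]
bbSyy ⇒ bbyyyy   [S ::= y y]

S ⇒ bSy ⇒ bbSyy ⇒ bbyyyy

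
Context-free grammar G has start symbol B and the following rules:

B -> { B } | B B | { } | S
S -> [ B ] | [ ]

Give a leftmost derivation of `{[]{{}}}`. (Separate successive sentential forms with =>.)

B => {B} => {BB} => {SB} => {[]B} => {[]{B}} => {[]{{}}}

B => {B}   [B -> { B }]
{B} => {BB}   [B -> B B]
{BB} => {SB}   [B -> S]
{SB} => {[]B}   [S -> [ ]]
{[]B} => {[]{B}}   [B -> { B }]
{[]{B}} => {[]{{}}}   [B -> { }]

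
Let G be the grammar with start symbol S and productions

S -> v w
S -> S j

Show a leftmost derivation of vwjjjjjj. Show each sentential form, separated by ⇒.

S⇒Sj⇒Sjj⇒Sjjj⇒Sjjjj⇒Sjjjjj⇒Sjjjjjj⇒vwjjjjjj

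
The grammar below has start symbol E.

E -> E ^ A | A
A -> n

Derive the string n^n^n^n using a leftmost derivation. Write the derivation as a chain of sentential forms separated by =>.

E => E^A   [E -> E ^ A]
E^A => E^A^A   [E -> E ^ A]
E^A^A => E^A^A^A   [E -> E ^ A]
E^A^A^A => A^A^A^A   [E -> A]
A^A^A^A => n^A^A^A   [A -> n]
n^A^A^A => n^n^A^A   [A -> n]
n^n^A^A => n^n^n^A   [A -> n]
n^n^n^A => n^n^n^n   [A -> n]

E => E^A => E^A^A => E^A^A^A => A^A^A^A => n^A^A^A => n^n^A^A => n^n^n^A => n^n^n^n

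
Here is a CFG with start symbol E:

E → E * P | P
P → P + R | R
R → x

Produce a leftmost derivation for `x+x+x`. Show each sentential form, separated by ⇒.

E ⇒ P   [E → P]
P ⇒ P+R   [P → P + R]
P+R ⇒ P+R+R   [P → P + R]
P+R+R ⇒ R+R+R   [P → R]
R+R+R ⇒ x+R+R   [R → x]
x+R+R ⇒ x+x+R   [R → x]
x+x+R ⇒ x+x+x   [R → x]

E⇒P⇒P+R⇒P+R+R⇒R+R+R⇒x+R+R⇒x+x+R⇒x+x+x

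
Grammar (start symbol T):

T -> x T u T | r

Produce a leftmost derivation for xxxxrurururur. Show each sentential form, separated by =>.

T => xTuT   [T -> x T u T]
xTuT => xxTuTuT   [T -> x T u T]
xxTuTuT => xxxTuTuTuT   [T -> x T u T]
xxxTuTuTuT => xxxxTuTuTuTuT   [T -> x T u T]
xxxxTuTuTuTuT => xxxxruTuTuTuT   [T -> r]
xxxxruTuTuTuT => xxxxruruTuTuT   [T -> r]
xxxxruruTuTuT => xxxxrururuTuT   [T -> r]
xxxxrururuTuT => xxxxrurururuT   [T -> r]
xxxxrurururuT => xxxxrurururur   [T -> r]

T=>xTuT=>xxTuTuT=>xxxTuTuTuT=>xxxxTuTuTuTuT=>xxxxruTuTuTuT=>xxxxruruTuTuT=>xxxxrururuTuT=>xxxxrurururuT=>xxxxrurururur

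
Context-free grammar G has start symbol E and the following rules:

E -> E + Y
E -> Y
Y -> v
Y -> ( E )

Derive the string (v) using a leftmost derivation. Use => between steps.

E => Y   [E -> Y]
Y => (E)   [Y -> ( E )]
(E) => (Y)   [E -> Y]
(Y) => (v)   [Y -> v]

E=>Y=>(E)=>(Y)=>(v)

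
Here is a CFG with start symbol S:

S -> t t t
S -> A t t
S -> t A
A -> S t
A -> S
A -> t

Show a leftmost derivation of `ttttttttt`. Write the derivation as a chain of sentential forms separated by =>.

S=>tA=>tSt=>ttAt=>ttSt=>ttAttt=>ttStttt=>ttttttttt

S => tA   [S -> t A]
tA => tSt   [A -> S t]
tSt => ttAt   [S -> t A]
ttAt => ttSt   [A -> S]
ttSt => ttAttt   [S -> A t t]
ttAttt => ttStttt   [A -> S t]
ttStttt => ttttttttt   [S -> t t t]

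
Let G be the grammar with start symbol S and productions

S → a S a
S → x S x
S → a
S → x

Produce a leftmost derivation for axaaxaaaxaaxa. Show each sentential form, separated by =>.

S => aSa => axSxa => axaSaxa => axaaSaaxa => axaaxSxaaxa => axaaxaSaxaaxa => axaaxaaaxaaxa

S => aSa   [S → a S a]
aSa => axSxa   [S → x S x]
axSxa => axaSaxa   [S → a S a]
axaSaxa => axaaSaaxa   [S → a S a]
axaaSaaxa => axaaxSxaaxa   [S → x S x]
axaaxSxaaxa => axaaxaSaxaaxa   [S → a S a]
axaaxaSaxaaxa => axaaxaaaxaaxa   [S → a]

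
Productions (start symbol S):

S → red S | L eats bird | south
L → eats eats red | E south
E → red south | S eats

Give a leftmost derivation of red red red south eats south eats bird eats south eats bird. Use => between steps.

S => red S   [S → red S]
red S => red L eats bird   [S → L eats bird]
red L eats bird => red E south eats bird   [L → E south]
red E south eats bird => red S eats south eats bird   [E → S eats]
red S eats south eats bird => red red S eats south eats bird   [S → red S]
red red S eats south eats bird => red red red S eats south eats bird   [S → red S]
red red red S eats south eats bird => red red red L eats bird eats south eats bird   [S → L eats bird]
red red red L eats bird eats south eats bird => red red red E south eats bird eats south eats bird   [L → E south]
red red red E south eats bird eats south eats bird => red red red S eats south eats bird eats south eats bird   [E → S eats]
red red red S eats south eats bird eats south eats bird => red red red south eats south eats bird eats south eats bird   [S → south]

S => red S => red L eats bird => red E south eats bird => red S eats south eats bird => red red S eats south eats bird => red red red S eats south eats bird => red red red L eats bird eats south eats bird => red red red E south eats bird eats south eats bird => red red red S eats south eats bird eats south eats bird => red red red south eats south eats bird eats south eats bird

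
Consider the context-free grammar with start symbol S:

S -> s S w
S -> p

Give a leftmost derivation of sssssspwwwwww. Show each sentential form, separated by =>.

S => sSw => ssSww => sssSwww => ssssSwwww => sssssSwwwww => ssssssSwwwwww => sssssspwwwwww

S => sSw   [S -> s S w]
sSw => ssSww   [S -> s S w]
ssSww => sssSwww   [S -> s S w]
sssSwww => ssssSwwww   [S -> s S w]
ssssSwwww => sssssSwwwww   [S -> s S w]
sssssSwwwww => ssssssSwwwwww   [S -> s S w]
ssssssSwwwwww => sssssspwwwwww   [S -> p]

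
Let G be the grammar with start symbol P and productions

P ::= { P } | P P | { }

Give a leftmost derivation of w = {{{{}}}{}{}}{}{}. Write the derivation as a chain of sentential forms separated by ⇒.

P ⇒ PP   [P ::= P P]
PP ⇒ PPP   [P ::= P P]
PPP ⇒ {P}PP   [P ::= { P }]
{P}PP ⇒ {PP}PP   [P ::= P P]
{PP}PP ⇒ {PPP}PP   [P ::= P P]
{PPP}PP ⇒ {{P}PP}PP   [P ::= { P }]
{{P}PP}PP ⇒ {{{P}}PP}PP   [P ::= { P }]
{{{P}}PP}PP ⇒ {{{{}}}PP}PP   [P ::= { }]
{{{{}}}PP}PP ⇒ {{{{}}}{}P}PP   [P ::= { }]
{{{{}}}{}P}PP ⇒ {{{{}}}{}{}}PP   [P ::= { }]
{{{{}}}{}{}}PP ⇒ {{{{}}}{}{}}{}P   [P ::= { }]
{{{{}}}{}{}}{}P ⇒ {{{{}}}{}{}}{}{}   [P ::= { }]

P ⇒ PP ⇒ PPP ⇒ {P}PP ⇒ {PP}PP ⇒ {PPP}PP ⇒ {{P}PP}PP ⇒ {{{P}}PP}PP ⇒ {{{{}}}PP}PP ⇒ {{{{}}}{}P}PP ⇒ {{{{}}}{}{}}PP ⇒ {{{{}}}{}{}}{}P ⇒ {{{{}}}{}{}}{}{}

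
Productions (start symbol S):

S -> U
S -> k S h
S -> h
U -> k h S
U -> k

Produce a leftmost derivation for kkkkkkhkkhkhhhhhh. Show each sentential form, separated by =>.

S=>kSh=>kkShh=>kkkShhh=>kkkkShhhh=>kkkkkShhhhh=>kkkkkUhhhhh=>kkkkkkhShhhhh=>kkkkkkhkShhhhhh=>kkkkkkhkUhhhhhh=>kkkkkkhkkhShhhhhh=>kkkkkkhkkhUhhhhhh=>kkkkkkhkkhkhhhhhh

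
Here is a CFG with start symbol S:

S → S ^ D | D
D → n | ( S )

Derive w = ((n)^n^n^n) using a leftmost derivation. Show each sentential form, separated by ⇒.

S⇒D⇒(S)⇒(S^D)⇒(S^D^D)⇒(S^D^D^D)⇒(D^D^D^D)⇒((S)^D^D^D)⇒((D)^D^D^D)⇒((n)^D^D^D)⇒((n)^n^D^D)⇒((n)^n^n^D)⇒((n)^n^n^n)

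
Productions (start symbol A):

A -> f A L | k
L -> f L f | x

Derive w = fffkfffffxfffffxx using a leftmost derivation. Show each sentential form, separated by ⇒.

A ⇒ fAL ⇒ ffALL ⇒ fffALLL ⇒ fffkLLL ⇒ fffkfLfLL ⇒ fffkffLffLL ⇒ fffkfffLfffLL ⇒ fffkffffLffffLL ⇒ fffkfffffLfffffLL ⇒ fffkfffffxfffffLL ⇒ fffkfffffxfffffxL ⇒ fffkfffffxfffffxx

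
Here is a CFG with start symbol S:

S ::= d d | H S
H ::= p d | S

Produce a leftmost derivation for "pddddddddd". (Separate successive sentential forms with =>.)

S => HS   [S ::= H S]
HS => SS   [H ::= S]
SS => HSS   [S ::= H S]
HSS => pdSS   [H ::= p d]
pdSS => pdHSS   [S ::= H S]
pdHSS => pdSSS   [H ::= S]
pdSSS => pdHSSS   [S ::= H S]
pdHSSS => pdSSSS   [H ::= S]
pdSSSS => pdddSSS   [S ::= d d]
pdddSSS => pdddddSS   [S ::= d d]
pdddddSS => pdddddddS   [S ::= d d]
pdddddddS => pddddddddd   [S ::= d d]

S=>HS=>SS=>HSS=>pdSS=>pdHSS=>pdSSS=>pdHSSS=>pdSSSS=>pdddSSS=>pdddddSS=>pdddddddS=>pddddddddd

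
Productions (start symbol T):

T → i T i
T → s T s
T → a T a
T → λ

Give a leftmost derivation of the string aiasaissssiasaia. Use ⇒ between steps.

T ⇒ aTa   [T → a T a]
aTa ⇒ aiTia   [T → i T i]
aiTia ⇒ aiaTaia   [T → a T a]
aiaTaia ⇒ aiasTsaia   [T → s T s]
aiasTsaia ⇒ aiasaTasaia   [T → a T a]
aiasaTasaia ⇒ aiasaiTiasaia   [T → i T i]
aiasaiTiasaia ⇒ aiasaisTsiasaia   [T → s T s]
aiasaisTsiasaia ⇒ aiasaissTssiasaia   [T → s T s]
aiasaissTssiasaia ⇒ aiasaissssiasaia   [T → λ]

T ⇒ aTa ⇒ aiTia ⇒ aiaTaia ⇒ aiasTsaia ⇒ aiasaTasaia ⇒ aiasaiTiasaia ⇒ aiasaisTsiasaia ⇒ aiasaissTssiasaia ⇒ aiasaissssiasaia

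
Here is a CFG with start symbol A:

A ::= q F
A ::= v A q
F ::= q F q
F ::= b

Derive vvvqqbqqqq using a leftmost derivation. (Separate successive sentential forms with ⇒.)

A ⇒ vAq ⇒ vvAqq ⇒ vvvAqqq ⇒ vvvqFqqq ⇒ vvvqqFqqqq ⇒ vvvqqbqqqq

A ⇒ vAq   [A ::= v A q]
vAq ⇒ vvAqq   [A ::= v A q]
vvAqq ⇒ vvvAqqq   [A ::= v A q]
vvvAqqq ⇒ vvvqFqqq   [A ::= q F]
vvvqFqqq ⇒ vvvqqFqqqq   [F ::= q F q]
vvvqqFqqqq ⇒ vvvqqbqqqq   [F ::= b]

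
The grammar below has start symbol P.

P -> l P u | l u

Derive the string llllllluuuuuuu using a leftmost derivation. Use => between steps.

P => lPu => llPuu => lllPuuu => llllPuuuu => lllllPuuuuu => llllllPuuuuuu => llllllluuuuuuu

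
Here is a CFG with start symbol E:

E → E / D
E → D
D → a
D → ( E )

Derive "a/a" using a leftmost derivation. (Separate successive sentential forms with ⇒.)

E ⇒ E/D   [E → E / D]
E/D ⇒ D/D   [E → D]
D/D ⇒ a/D   [D → a]
a/D ⇒ a/a   [D → a]

E ⇒ E/D ⇒ D/D ⇒ a/D ⇒ a/a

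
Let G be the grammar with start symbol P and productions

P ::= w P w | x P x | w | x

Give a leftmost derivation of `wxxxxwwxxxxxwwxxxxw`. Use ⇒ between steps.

P ⇒ wPw   [P ::= w P w]
wPw ⇒ wxPxw   [P ::= x P x]
wxPxw ⇒ wxxPxxw   [P ::= x P x]
wxxPxxw ⇒ wxxxPxxxw   [P ::= x P x]
wxxxPxxxw ⇒ wxxxxPxxxxw   [P ::= x P x]
wxxxxPxxxxw ⇒ wxxxxwPwxxxxw   [P ::= w P w]
wxxxxwPwxxxxw ⇒ wxxxxwwPwwxxxxw   [P ::= w P w]
wxxxxwwPwwxxxxw ⇒ wxxxxwwxPxwwxxxxw   [P ::= x P x]
wxxxxwwxPxwwxxxxw ⇒ wxxxxwwxxPxxwwxxxxw   [P ::= x P x]
wxxxxwwxxPxxwwxxxxw ⇒ wxxxxwwxxxxxwwxxxxw   [P ::= x]

P ⇒ wPw ⇒ wxPxw ⇒ wxxPxxw ⇒ wxxxPxxxw ⇒ wxxxxPxxxxw ⇒ wxxxxwPwxxxxw ⇒ wxxxxwwPwwxxxxw ⇒ wxxxxwwxPxwwxxxxw ⇒ wxxxxwwxxPxxwwxxxxw ⇒ wxxxxwwxxxxxwwxxxxw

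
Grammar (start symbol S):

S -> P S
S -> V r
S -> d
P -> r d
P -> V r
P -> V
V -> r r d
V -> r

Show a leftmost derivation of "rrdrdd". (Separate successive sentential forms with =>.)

S => PS => VS => rS => rPS => rrdS => rrdPS => rrdrdS => rrdrdd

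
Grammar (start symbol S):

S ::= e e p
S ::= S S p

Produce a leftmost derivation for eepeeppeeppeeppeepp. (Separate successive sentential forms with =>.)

S => SSp   [S ::= S S p]
SSp => SSpSp   [S ::= S S p]
SSpSp => SSpSpSp   [S ::= S S p]
SSpSpSp => SSpSpSpSp   [S ::= S S p]
SSpSpSpSp => eepSpSpSpSp   [S ::= e e p]
eepSpSpSpSp => eepeeppSpSpSp   [S ::= e e p]
eepeeppSpSpSp => eepeeppeeppSpSp   [S ::= e e p]
eepeeppeeppSpSp => eepeeppeeppeeppSp   [S ::= e e p]
eepeeppeeppeeppSp => eepeeppeeppeeppeepp   [S ::= e e p]

S => SSp => SSpSp => SSpSpSp => SSpSpSpSp => eepSpSpSpSp => eepeeppSpSpSp => eepeeppeeppSpSp => eepeeppeeppeeppSp => eepeeppeeppeeppeepp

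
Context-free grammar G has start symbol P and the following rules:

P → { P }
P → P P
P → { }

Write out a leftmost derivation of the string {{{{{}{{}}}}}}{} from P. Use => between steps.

P=>PP=>{P}P=>{{P}}P=>{{{P}}}P=>{{{{P}}}}P=>{{{{PP}}}}P=>{{{{{}P}}}}P=>{{{{{}{P}}}}}P=>{{{{{}{{}}}}}}P=>{{{{{}{{}}}}}}{}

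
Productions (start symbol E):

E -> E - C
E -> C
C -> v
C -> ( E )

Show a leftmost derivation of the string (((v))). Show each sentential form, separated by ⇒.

E ⇒ C ⇒ (E) ⇒ (C) ⇒ ((E)) ⇒ ((C)) ⇒ (((E))) ⇒ (((C))) ⇒ (((v)))

E ⇒ C   [E -> C]
C ⇒ (E)   [C -> ( E )]
(E) ⇒ (C)   [E -> C]
(C) ⇒ ((E))   [C -> ( E )]
((E)) ⇒ ((C))   [E -> C]
((C)) ⇒ (((E)))   [C -> ( E )]
(((E))) ⇒ (((C)))   [E -> C]
(((C))) ⇒ (((v)))   [C -> v]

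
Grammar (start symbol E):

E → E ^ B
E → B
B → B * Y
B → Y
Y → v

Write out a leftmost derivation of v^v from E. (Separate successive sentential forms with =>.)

E => E^B => B^B => Y^B => v^B => v^Y => v^v

E => E^B   [E → E ^ B]
E^B => B^B   [E → B]
B^B => Y^B   [B → Y]
Y^B => v^B   [Y → v]
v^B => v^Y   [B → Y]
v^Y => v^v   [Y → v]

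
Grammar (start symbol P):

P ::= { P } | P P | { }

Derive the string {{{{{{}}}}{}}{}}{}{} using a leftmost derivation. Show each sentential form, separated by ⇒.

P⇒PP⇒PPP⇒{P}PP⇒{PP}PP⇒{{P}P}PP⇒{{PP}P}PP⇒{{{P}P}P}PP⇒{{{{P}}P}P}PP⇒{{{{{P}}}P}P}PP⇒{{{{{{}}}}P}P}PP⇒{{{{{{}}}}{}}P}PP⇒{{{{{{}}}}{}}{}}PP⇒{{{{{{}}}}{}}{}}{}P⇒{{{{{{}}}}{}}{}}{}{}

P ⇒ PP   [P ::= P P]
PP ⇒ PPP   [P ::= P P]
PPP ⇒ {P}PP   [P ::= { P }]
{P}PP ⇒ {PP}PP   [P ::= P P]
{PP}PP ⇒ {{P}P}PP   [P ::= { P }]
{{P}P}PP ⇒ {{PP}P}PP   [P ::= P P]
{{PP}P}PP ⇒ {{{P}P}P}PP   [P ::= { P }]
{{{P}P}P}PP ⇒ {{{{P}}P}P}PP   [P ::= { P }]
{{{{P}}P}P}PP ⇒ {{{{{P}}}P}P}PP   [P ::= { P }]
{{{{{P}}}P}P}PP ⇒ {{{{{{}}}}P}P}PP   [P ::= { }]
{{{{{{}}}}P}P}PP ⇒ {{{{{{}}}}{}}P}PP   [P ::= { }]
{{{{{{}}}}{}}P}PP ⇒ {{{{{{}}}}{}}{}}PP   [P ::= { }]
{{{{{{}}}}{}}{}}PP ⇒ {{{{{{}}}}{}}{}}{}P   [P ::= { }]
{{{{{{}}}}{}}{}}{}P ⇒ {{{{{{}}}}{}}{}}{}{}   [P ::= { }]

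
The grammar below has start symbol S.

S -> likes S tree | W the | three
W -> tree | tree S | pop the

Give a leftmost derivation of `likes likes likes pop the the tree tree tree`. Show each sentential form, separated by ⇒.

S ⇒ likes S tree ⇒ likes likes S tree tree ⇒ likes likes likes S tree tree tree ⇒ likes likes likes W the tree tree tree ⇒ likes likes likes pop the the tree tree tree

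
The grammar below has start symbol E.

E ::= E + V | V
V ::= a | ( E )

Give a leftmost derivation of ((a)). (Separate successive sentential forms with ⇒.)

E ⇒ V   [E ::= V]
V ⇒ (E)   [V ::= ( E )]
(E) ⇒ (V)   [E ::= V]
(V) ⇒ ((E))   [V ::= ( E )]
((E)) ⇒ ((V))   [E ::= V]
((V)) ⇒ ((a))   [V ::= a]

E ⇒ V ⇒ (E) ⇒ (V) ⇒ ((E)) ⇒ ((V)) ⇒ ((a))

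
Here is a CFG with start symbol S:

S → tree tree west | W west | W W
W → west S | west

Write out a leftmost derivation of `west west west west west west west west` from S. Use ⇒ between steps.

S ⇒ W west ⇒ west S west ⇒ west W W west ⇒ west west S W west ⇒ west west W west W west ⇒ west west west S west W west ⇒ west west west W W west W west ⇒ west west west west W west W west ⇒ west west west west west west W west ⇒ west west west west west west west west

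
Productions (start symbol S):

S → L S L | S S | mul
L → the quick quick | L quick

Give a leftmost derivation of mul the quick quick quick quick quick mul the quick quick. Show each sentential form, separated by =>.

S => S S => mul S => mul L S L => mul L quick S L => mul L quick quick S L => mul L quick quick quick S L => mul the quick quick quick quick quick S L => mul the quick quick quick quick quick mul L => mul the quick quick quick quick quick mul the quick quick

S => S S   [S → S S]
S S => mul S   [S → mul]
mul S => mul L S L   [S → L S L]
mul L S L => mul L quick S L   [L → L quick]
mul L quick S L => mul L quick quick S L   [L → L quick]
mul L quick quick S L => mul L quick quick quick S L   [L → L quick]
mul L quick quick quick S L => mul the quick quick quick quick quick S L   [L → the quick quick]
mul the quick quick quick quick quick S L => mul the quick quick quick quick quick mul L   [S → mul]
mul the quick quick quick quick quick mul L => mul the quick quick quick quick quick mul the quick quick   [L → the quick quick]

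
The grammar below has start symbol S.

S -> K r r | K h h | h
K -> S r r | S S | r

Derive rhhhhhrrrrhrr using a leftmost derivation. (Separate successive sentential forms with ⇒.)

S ⇒ Krr ⇒ SSrr ⇒ KrrSrr ⇒ SrrrrSrr ⇒ KhhrrrrSrr ⇒ SShhrrrrSrr ⇒ KhhShhrrrrSrr ⇒ rhhShhrrrrSrr ⇒ rhhhhhrrrrSrr ⇒ rhhhhhrrrrhrr

S ⇒ Krr   [S -> K r r]
Krr ⇒ SSrr   [K -> S S]
SSrr ⇒ KrrSrr   [S -> K r r]
KrrSrr ⇒ SrrrrSrr   [K -> S r r]
SrrrrSrr ⇒ KhhrrrrSrr   [S -> K h h]
KhhrrrrSrr ⇒ SShhrrrrSrr   [K -> S S]
SShhrrrrSrr ⇒ KhhShhrrrrSrr   [S -> K h h]
KhhShhrrrrSrr ⇒ rhhShhrrrrSrr   [K -> r]
rhhShhrrrrSrr ⇒ rhhhhhrrrrSrr   [S -> h]
rhhhhhrrrrSrr ⇒ rhhhhhrrrrhrr   [S -> h]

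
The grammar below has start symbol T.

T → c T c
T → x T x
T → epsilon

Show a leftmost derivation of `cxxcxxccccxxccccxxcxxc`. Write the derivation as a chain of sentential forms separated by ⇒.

T ⇒ cTc ⇒ cxTxc ⇒ cxxTxxc ⇒ cxxcTcxxc ⇒ cxxcxTxcxxc ⇒ cxxcxxTxxcxxc ⇒ cxxcxxcTcxxcxxc ⇒ cxxcxxccTccxxcxxc ⇒ cxxcxxcccTcccxxcxxc ⇒ cxxcxxccccTccccxxcxxc ⇒ cxxcxxccccxTxccccxxcxxc ⇒ cxxcxxccccxxccccxxcxxc

T ⇒ cTc   [T → c T c]
cTc ⇒ cxTxc   [T → x T x]
cxTxc ⇒ cxxTxxc   [T → x T x]
cxxTxxc ⇒ cxxcTcxxc   [T → c T c]
cxxcTcxxc ⇒ cxxcxTxcxxc   [T → x T x]
cxxcxTxcxxc ⇒ cxxcxxTxxcxxc   [T → x T x]
cxxcxxTxxcxxc ⇒ cxxcxxcTcxxcxxc   [T → c T c]
cxxcxxcTcxxcxxc ⇒ cxxcxxccTccxxcxxc   [T → c T c]
cxxcxxccTccxxcxxc ⇒ cxxcxxcccTcccxxcxxc   [T → c T c]
cxxcxxcccTcccxxcxxc ⇒ cxxcxxccccTccccxxcxxc   [T → c T c]
cxxcxxccccTccccxxcxxc ⇒ cxxcxxccccxTxccccxxcxxc   [T → x T x]
cxxcxxccccxTxccccxxcxxc ⇒ cxxcxxccccxxccccxxcxxc   [T → epsilon]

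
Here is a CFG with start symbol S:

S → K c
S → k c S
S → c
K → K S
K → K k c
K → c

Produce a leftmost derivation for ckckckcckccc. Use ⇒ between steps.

S ⇒ Kc   [S → K c]
Kc ⇒ KSc   [K → K S]
KSc ⇒ KkcSc   [K → K k c]
KkcSc ⇒ KSkcSc   [K → K S]
KSkcSc ⇒ KkcSkcSc   [K → K k c]
KkcSkcSc ⇒ KkckcSkcSc   [K → K k c]
KkckcSkcSc ⇒ KkckckcSkcSc   [K → K k c]
KkckckcSkcSc ⇒ ckckckcSkcSc   [K → c]
ckckckcSkcSc ⇒ ckckckcckcSc   [S → c]
ckckckcckcSc ⇒ ckckckcckccc   [S → c]

S⇒Kc⇒KSc⇒KkcSc⇒KSkcSc⇒KkcSkcSc⇒KkckcSkcSc⇒KkckckcSkcSc⇒ckckckcSkcSc⇒ckckckcckcSc⇒ckckckcckccc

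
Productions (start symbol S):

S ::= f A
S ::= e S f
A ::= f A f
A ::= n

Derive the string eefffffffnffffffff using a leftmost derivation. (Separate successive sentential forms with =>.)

S => eSf   [S ::= e S f]
eSf => eeSff   [S ::= e S f]
eeSff => eefAff   [S ::= f A]
eefAff => eeffAfff   [A ::= f A f]
eeffAfff => eefffAffff   [A ::= f A f]
eefffAffff => eeffffAfffff   [A ::= f A f]
eeffffAfffff => eefffffAffffff   [A ::= f A f]
eefffffAffffff => eeffffffAfffffff   [A ::= f A f]
eeffffffAfffffff => eefffffffAffffffff   [A ::= f A f]
eefffffffAffffffff => eefffffffnffffffff   [A ::= n]

S=>eSf=>eeSff=>eefAff=>eeffAfff=>eefffAffff=>eeffffAfffff=>eefffffAffffff=>eeffffffAfffffff=>eefffffffAffffffff=>eefffffffnffffffff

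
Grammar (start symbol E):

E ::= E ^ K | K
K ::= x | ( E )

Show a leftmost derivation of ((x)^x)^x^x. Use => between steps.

E=>E^K=>E^K^K=>K^K^K=>(E)^K^K=>(E^K)^K^K=>(K^K)^K^K=>((E)^K)^K^K=>((K)^K)^K^K=>((x)^K)^K^K=>((x)^x)^K^K=>((x)^x)^x^K=>((x)^x)^x^x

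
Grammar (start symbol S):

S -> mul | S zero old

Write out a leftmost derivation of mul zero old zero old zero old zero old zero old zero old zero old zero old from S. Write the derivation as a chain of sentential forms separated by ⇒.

S ⇒ S zero old ⇒ S zero old zero old ⇒ S zero old zero old zero old ⇒ S zero old zero old zero old zero old ⇒ S zero old zero old zero old zero old zero old ⇒ S zero old zero old zero old zero old zero old zero old ⇒ S zero old zero old zero old zero old zero old zero old zero old ⇒ S zero old zero old zero old zero old zero old zero old zero old zero old ⇒ mul zero old zero old zero old zero old zero old zero old zero old zero old

S ⇒ S zero old   [S -> S zero old]
S zero old ⇒ S zero old zero old   [S -> S zero old]
S zero old zero old ⇒ S zero old zero old zero old   [S -> S zero old]
S zero old zero old zero old ⇒ S zero old zero old zero old zero old   [S -> S zero old]
S zero old zero old zero old zero old ⇒ S zero old zero old zero old zero old zero old   [S -> S zero old]
S zero old zero old zero old zero old zero old ⇒ S zero old zero old zero old zero old zero old zero old   [S -> S zero old]
S zero old zero old zero old zero old zero old zero old ⇒ S zero old zero old zero old zero old zero old zero old zero old   [S -> S zero old]
S zero old zero old zero old zero old zero old zero old zero old ⇒ S zero old zero old zero old zero old zero old zero old zero old zero old   [S -> S zero old]
S zero old zero old zero old zero old zero old zero old zero old zero old ⇒ mul zero old zero old zero old zero old zero old zero old zero old zero old   [S -> mul]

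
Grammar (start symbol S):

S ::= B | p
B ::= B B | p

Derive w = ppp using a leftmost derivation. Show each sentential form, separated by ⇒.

S⇒B⇒BB⇒BBB⇒pBB⇒ppB⇒ppp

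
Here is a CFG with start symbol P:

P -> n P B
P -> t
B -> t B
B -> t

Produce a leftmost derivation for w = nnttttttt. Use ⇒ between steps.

P ⇒ nPB ⇒ nnPBB ⇒ nntBB ⇒ nnttBB ⇒ nntttBB ⇒ nnttttB ⇒ nntttttB ⇒ nnttttttB ⇒ nnttttttt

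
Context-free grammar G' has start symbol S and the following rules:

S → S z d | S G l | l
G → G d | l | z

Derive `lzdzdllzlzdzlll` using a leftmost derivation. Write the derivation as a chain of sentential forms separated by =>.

S => SGl   [S → S G l]
SGl => SGlGl   [S → S G l]
SGlGl => SzdGlGl   [S → S z d]
SzdGlGl => SGlzdGlGl   [S → S G l]
SGlzdGlGl => SGlGlzdGlGl   [S → S G l]
SGlGlzdGlGl => SzdGlGlzdGlGl   [S → S z d]
SzdGlGlzdGlGl => SzdzdGlGlzdGlGl   [S → S z d]
SzdzdGlGlzdGlGl => lzdzdGlGlzdGlGl   [S → l]
lzdzdGlGlzdGlGl => lzdzdllGlzdGlGl   [G → l]
lzdzdllGlzdGlGl => lzdzdllzlzdGlGl   [G → z]
lzdzdllzlzdGlGl => lzdzdllzlzdzlGl   [G → z]
lzdzdllzlzdzlGl => lzdzdllzlzdzlll   [G → l]

S => SGl => SGlGl => SzdGlGl => SGlzdGlGl => SGlGlzdGlGl => SzdGlGlzdGlGl => SzdzdGlGlzdGlGl => lzdzdGlGlzdGlGl => lzdzdllGlzdGlGl => lzdzdllzlzdGlGl => lzdzdllzlzdzlGl => lzdzdllzlzdzlll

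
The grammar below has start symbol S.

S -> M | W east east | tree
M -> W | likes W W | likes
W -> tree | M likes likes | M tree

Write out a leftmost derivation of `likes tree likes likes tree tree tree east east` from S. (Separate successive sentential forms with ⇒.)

S ⇒ W east east ⇒ M tree east east ⇒ likes W W tree east east ⇒ likes M tree W tree east east ⇒ likes W tree W tree east east ⇒ likes M likes likes tree W tree east east ⇒ likes W likes likes tree W tree east east ⇒ likes tree likes likes tree W tree east east ⇒ likes tree likes likes tree tree tree east east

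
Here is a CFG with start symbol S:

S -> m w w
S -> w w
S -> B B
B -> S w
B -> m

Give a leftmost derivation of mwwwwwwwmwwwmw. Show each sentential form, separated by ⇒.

S⇒BB⇒SwB⇒BBwB⇒SwBwB⇒mwwwBwB⇒mwwwSwwB⇒mwwwwwwwB⇒mwwwwwwwSw⇒mwwwwwwwBBw⇒mwwwwwwwSwBw⇒mwwwwwwwmwwwBw⇒mwwwwwwwmwwwmw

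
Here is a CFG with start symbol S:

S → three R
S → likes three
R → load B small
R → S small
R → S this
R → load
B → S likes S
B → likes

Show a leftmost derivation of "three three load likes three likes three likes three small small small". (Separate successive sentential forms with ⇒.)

S ⇒ three R ⇒ three S small ⇒ three three R small ⇒ three three load B small small ⇒ three three load S likes S small small ⇒ three three load likes three likes S small small ⇒ three three load likes three likes three R small small ⇒ three three load likes three likes three S small small small ⇒ three three load likes three likes three likes three small small small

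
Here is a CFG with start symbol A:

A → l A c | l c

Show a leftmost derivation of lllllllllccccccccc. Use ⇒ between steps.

A ⇒ lAc ⇒ llAcc ⇒ lllAccc ⇒ llllAcccc ⇒ lllllAccccc ⇒ llllllAcccccc ⇒ lllllllAccccccc ⇒ llllllllAcccccccc ⇒ lllllllllccccccccc

A ⇒ lAc   [A → l A c]
lAc ⇒ llAcc   [A → l A c]
llAcc ⇒ lllAccc   [A → l A c]
lllAccc ⇒ llllAcccc   [A → l A c]
llllAcccc ⇒ lllllAccccc   [A → l A c]
lllllAccccc ⇒ llllllAcccccc   [A → l A c]
llllllAcccccc ⇒ lllllllAccccccc   [A → l A c]
lllllllAccccccc ⇒ llllllllAcccccccc   [A → l A c]
llllllllAcccccccc ⇒ lllllllllccccccccc   [A → l c]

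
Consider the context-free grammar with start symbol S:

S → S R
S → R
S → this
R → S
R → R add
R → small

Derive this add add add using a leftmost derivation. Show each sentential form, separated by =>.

S => R => R add => R add add => R add add add => S add add add => this add add add

S => R   [S → R]
R => R add   [R → R add]
R add => R add add   [R → R add]
R add add => R add add add   [R → R add]
R add add add => S add add add   [R → S]
S add add add => this add add add   [S → this]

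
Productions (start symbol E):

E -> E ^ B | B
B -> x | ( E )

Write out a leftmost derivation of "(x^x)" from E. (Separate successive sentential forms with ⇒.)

E ⇒ B   [E -> B]
B ⇒ (E)   [B -> ( E )]
(E) ⇒ (E^B)   [E -> E ^ B]
(E^B) ⇒ (B^B)   [E -> B]
(B^B) ⇒ (x^B)   [B -> x]
(x^B) ⇒ (x^x)   [B -> x]

E ⇒ B ⇒ (E) ⇒ (E^B) ⇒ (B^B) ⇒ (x^B) ⇒ (x^x)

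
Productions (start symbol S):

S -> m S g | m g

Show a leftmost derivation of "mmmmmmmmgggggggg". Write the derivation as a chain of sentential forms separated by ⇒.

S ⇒ mSg ⇒ mmSgg ⇒ mmmSggg ⇒ mmmmSgggg ⇒ mmmmmSggggg ⇒ mmmmmmSgggggg ⇒ mmmmmmmSggggggg ⇒ mmmmmmmmgggggggg

S ⇒ mSg   [S -> m S g]
mSg ⇒ mmSgg   [S -> m S g]
mmSgg ⇒ mmmSggg   [S -> m S g]
mmmSggg ⇒ mmmmSgggg   [S -> m S g]
mmmmSgggg ⇒ mmmmmSggggg   [S -> m S g]
mmmmmSggggg ⇒ mmmmmmSgggggg   [S -> m S g]
mmmmmmSgggggg ⇒ mmmmmmmSggggggg   [S -> m S g]
mmmmmmmSggggggg ⇒ mmmmmmmmgggggggg   [S -> m g]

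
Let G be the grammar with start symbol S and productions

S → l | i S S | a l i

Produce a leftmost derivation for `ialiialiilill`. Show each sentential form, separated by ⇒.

S ⇒ iSS   [S → i S S]
iSS ⇒ ialiS   [S → a l i]
ialiS ⇒ ialiiSS   [S → i S S]
ialiiSS ⇒ ialiialiS   [S → a l i]
ialiialiS ⇒ ialiialiiSS   [S → i S S]
ialiialiiSS ⇒ ialiialiilS   [S → l]
ialiialiilS ⇒ ialiialiiliSS   [S → i S S]
ialiialiiliSS ⇒ ialiialiililS   [S → l]
ialiialiililS ⇒ ialiialiilill   [S → l]

S⇒iSS⇒ialiS⇒ialiiSS⇒ialiialiS⇒ialiialiiSS⇒ialiialiilS⇒ialiialiiliSS⇒ialiialiililS⇒ialiialiilill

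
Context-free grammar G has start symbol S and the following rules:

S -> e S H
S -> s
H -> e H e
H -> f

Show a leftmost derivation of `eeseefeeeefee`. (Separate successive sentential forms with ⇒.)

S ⇒ eSH ⇒ eeSHH ⇒ eesHH ⇒ eeseHeH ⇒ eeseeHeeH ⇒ eeseefeeH ⇒ eeseefeeeHe ⇒ eeseefeeeeHee ⇒ eeseefeeeefee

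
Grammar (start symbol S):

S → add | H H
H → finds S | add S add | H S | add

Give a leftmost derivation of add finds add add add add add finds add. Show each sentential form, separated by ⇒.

S ⇒ H H   [S → H H]
H H ⇒ H S H   [H → H S]
H S H ⇒ add S H   [H → add]
add S H ⇒ add H H H   [S → H H]
add H H H ⇒ add finds S H H   [H → finds S]
add finds S H H ⇒ add finds H H H H   [S → H H]
add finds H H H H ⇒ add finds add H H H   [H → add]
add finds add H H H ⇒ add finds add add S add H H   [H → add S add]
add finds add add S add H H ⇒ add finds add add add add H H   [S → add]
add finds add add add add H H ⇒ add finds add add add add add H   [H → add]
add finds add add add add add H ⇒ add finds add add add add add finds S   [H → finds S]
add finds add add add add add finds S ⇒ add finds add add add add add finds add   [S → add]

S ⇒ H H ⇒ H S H ⇒ add S H ⇒ add H H H ⇒ add finds S H H ⇒ add finds H H H H ⇒ add finds add H H H ⇒ add finds add add S add H H ⇒ add finds add add add add H H ⇒ add finds add add add add add H ⇒ add finds add add add add add finds S ⇒ add finds add add add add add finds add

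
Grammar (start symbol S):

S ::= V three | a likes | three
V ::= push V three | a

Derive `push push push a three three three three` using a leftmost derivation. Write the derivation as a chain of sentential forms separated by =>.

S => V three   [S ::= V three]
V three => push V three three   [V ::= push V three]
push V three three => push push V three three three   [V ::= push V three]
push push V three three three => push push push V three three three three   [V ::= push V three]
push push push V three three three three => push push push a three three three three   [V ::= a]

S => V three => push V three three => push push V three three three => push push push V three three three three => push push push a three three three three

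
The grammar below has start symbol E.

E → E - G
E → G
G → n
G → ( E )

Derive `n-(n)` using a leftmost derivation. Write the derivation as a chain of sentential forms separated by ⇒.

E ⇒ E-G   [E → E - G]
E-G ⇒ G-G   [E → G]
G-G ⇒ n-G   [G → n]
n-G ⇒ n-(E)   [G → ( E )]
n-(E) ⇒ n-(G)   [E → G]
n-(G) ⇒ n-(n)   [G → n]

E ⇒ E-G ⇒ G-G ⇒ n-G ⇒ n-(E) ⇒ n-(G) ⇒ n-(n)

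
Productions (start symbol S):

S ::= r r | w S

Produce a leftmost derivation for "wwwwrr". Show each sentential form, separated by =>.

S => wS   [S ::= w S]
wS => wwS   [S ::= w S]
wwS => wwwS   [S ::= w S]
wwwS => wwwwS   [S ::= w S]
wwwwS => wwwwrr   [S ::= r r]

S=>wS=>wwS=>wwwS=>wwwwS=>wwwwrr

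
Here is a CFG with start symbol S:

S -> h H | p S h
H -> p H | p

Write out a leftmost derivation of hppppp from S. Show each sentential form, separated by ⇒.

S ⇒ hH ⇒ hpH ⇒ hppH ⇒ hpppH ⇒ hppppH ⇒ hppppp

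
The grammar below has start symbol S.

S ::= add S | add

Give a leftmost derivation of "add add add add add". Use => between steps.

S => add S => add add S => add add add S => add add add add S => add add add add add

S => add S   [S ::= add S]
add S => add add S   [S ::= add S]
add add S => add add add S   [S ::= add S]
add add add S => add add add add S   [S ::= add S]
add add add add S => add add add add add   [S ::= add]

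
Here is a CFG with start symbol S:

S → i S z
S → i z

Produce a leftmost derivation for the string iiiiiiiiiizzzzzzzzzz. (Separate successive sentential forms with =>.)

S => iSz   [S → i S z]
iSz => iiSzz   [S → i S z]
iiSzz => iiiSzzz   [S → i S z]
iiiSzzz => iiiiSzzzz   [S → i S z]
iiiiSzzzz => iiiiiSzzzzz   [S → i S z]
iiiiiSzzzzz => iiiiiiSzzzzzz   [S → i S z]
iiiiiiSzzzzzz => iiiiiiiSzzzzzzz   [S → i S z]
iiiiiiiSzzzzzzz => iiiiiiiiSzzzzzzzz   [S → i S z]
iiiiiiiiSzzzzzzzz => iiiiiiiiiSzzzzzzzzz   [S → i S z]
iiiiiiiiiSzzzzzzzzz => iiiiiiiiiizzzzzzzzzz   [S → i z]

S=>iSz=>iiSzz=>iiiSzzz=>iiiiSzzzz=>iiiiiSzzzzz=>iiiiiiSzzzzzz=>iiiiiiiSzzzzzzz=>iiiiiiiiSzzzzzzzz=>iiiiiiiiiSzzzzzzzzz=>iiiiiiiiiizzzzzzzzzz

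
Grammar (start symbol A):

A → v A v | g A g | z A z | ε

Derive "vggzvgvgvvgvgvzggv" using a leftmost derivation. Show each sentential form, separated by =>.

A => vAv   [A → v A v]
vAv => vgAgv   [A → g A g]
vgAgv => vggAggv   [A → g A g]
vggAggv => vggzAzggv   [A → z A z]
vggzAzggv => vggzvAvzggv   [A → v A v]
vggzvAvzggv => vggzvgAgvzggv   [A → g A g]
vggzvgAgvzggv => vggzvgvAvgvzggv   [A → v A v]
vggzvgvAvgvzggv => vggzvgvgAgvgvzggv   [A → g A g]
vggzvgvgAgvgvzggv => vggzvgvgvAvgvgvzggv   [A → v A v]
vggzvgvgvAvgvgvzggv => vggzvgvgvvgvgvzggv   [A → ε]

A => vAv => vgAgv => vggAggv => vggzAzggv => vggzvAvzggv => vggzvgAgvzggv => vggzvgvAvgvzggv => vggzvgvgAgvgvzggv => vggzvgvgvAvgvgvzggv => vggzvgvgvvgvgvzggv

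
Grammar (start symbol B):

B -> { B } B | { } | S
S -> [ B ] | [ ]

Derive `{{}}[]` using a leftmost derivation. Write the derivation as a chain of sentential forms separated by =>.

B => {B}B   [B -> { B } B]
{B}B => {{}}B   [B -> { }]
{{}}B => {{}}S   [B -> S]
{{}}S => {{}}[]   [S -> [ ]]

B=>{B}B=>{{}}B=>{{}}S=>{{}}[]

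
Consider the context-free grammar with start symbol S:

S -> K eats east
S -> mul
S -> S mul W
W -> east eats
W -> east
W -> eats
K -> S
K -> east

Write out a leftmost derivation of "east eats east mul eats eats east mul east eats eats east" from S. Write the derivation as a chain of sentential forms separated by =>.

S => K eats east => S eats east => S mul W eats east => K eats east mul W eats east => S eats east mul W eats east => S mul W eats east mul W eats east => K eats east mul W eats east mul W eats east => east eats east mul W eats east mul W eats east => east eats east mul eats eats east mul W eats east => east eats east mul eats eats east mul east eats eats east

S => K eats east   [S -> K eats east]
K eats east => S eats east   [K -> S]
S eats east => S mul W eats east   [S -> S mul W]
S mul W eats east => K eats east mul W eats east   [S -> K eats east]
K eats east mul W eats east => S eats east mul W eats east   [K -> S]
S eats east mul W eats east => S mul W eats east mul W eats east   [S -> S mul W]
S mul W eats east mul W eats east => K eats east mul W eats east mul W eats east   [S -> K eats east]
K eats east mul W eats east mul W eats east => east eats east mul W eats east mul W eats east   [K -> east]
east eats east mul W eats east mul W eats east => east eats east mul eats eats east mul W eats east   [W -> eats]
east eats east mul eats eats east mul W eats east => east eats east mul eats eats east mul east eats eats east   [W -> east eats]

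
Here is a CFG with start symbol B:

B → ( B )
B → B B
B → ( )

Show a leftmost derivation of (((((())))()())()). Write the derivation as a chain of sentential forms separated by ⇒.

B ⇒ (B)   [B → ( B )]
(B) ⇒ (BB)   [B → B B]
(BB) ⇒ ((B)B)   [B → ( B )]
((B)B) ⇒ ((BB)B)   [B → B B]
((BB)B) ⇒ ((BBB)B)   [B → B B]
((BBB)B) ⇒ (((B)BB)B)   [B → ( B )]
(((B)BB)B) ⇒ ((((B))BB)B)   [B → ( B )]
((((B))BB)B) ⇒ (((((B)))BB)B)   [B → ( B )]
(((((B)))BB)B) ⇒ (((((())))BB)B)   [B → ( )]
(((((())))BB)B) ⇒ (((((())))()B)B)   [B → ( )]
(((((())))()B)B) ⇒ (((((())))()())B)   [B → ( )]
(((((())))()())B) ⇒ (((((())))()())())   [B → ( )]

B ⇒ (B) ⇒ (BB) ⇒ ((B)B) ⇒ ((BB)B) ⇒ ((BBB)B) ⇒ (((B)BB)B) ⇒ ((((B))BB)B) ⇒ (((((B)))BB)B) ⇒ (((((())))BB)B) ⇒ (((((())))()B)B) ⇒ (((((())))()())B) ⇒ (((((())))()())())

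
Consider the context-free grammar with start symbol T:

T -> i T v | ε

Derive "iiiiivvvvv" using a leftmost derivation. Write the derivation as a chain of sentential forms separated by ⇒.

T ⇒ iTv ⇒ iiTvv ⇒ iiiTvvv ⇒ iiiiTvvvv ⇒ iiiiiTvvvvv ⇒ iiiiivvvvv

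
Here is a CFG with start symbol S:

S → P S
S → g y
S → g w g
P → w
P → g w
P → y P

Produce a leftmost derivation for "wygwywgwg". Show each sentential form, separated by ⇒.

S ⇒ PS ⇒ wS ⇒ wPS ⇒ wyPS ⇒ wygwS ⇒ wygwPS ⇒ wygwyPS ⇒ wygwywS ⇒ wygwywgwg

S ⇒ PS   [S → P S]
PS ⇒ wS   [P → w]
wS ⇒ wPS   [S → P S]
wPS ⇒ wyPS   [P → y P]
wyPS ⇒ wygwS   [P → g w]
wygwS ⇒ wygwPS   [S → P S]
wygwPS ⇒ wygwyPS   [P → y P]
wygwyPS ⇒ wygwywS   [P → w]
wygwywS ⇒ wygwywgwg   [S → g w g]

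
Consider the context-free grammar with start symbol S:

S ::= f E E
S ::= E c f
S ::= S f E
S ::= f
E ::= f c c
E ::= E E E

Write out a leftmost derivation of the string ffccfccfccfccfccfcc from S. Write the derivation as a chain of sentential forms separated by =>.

S=>fEE=>fEEEE=>fEEEEEE=>ffccEEEEE=>ffccfccEEEE=>ffccfccfccEEE=>ffccfccfccfccEE=>ffccfccfccfccfccE=>ffccfccfccfccfccfcc

S => fEE   [S ::= f E E]
fEE => fEEEE   [E ::= E E E]
fEEEE => fEEEEEE   [E ::= E E E]
fEEEEEE => ffccEEEEE   [E ::= f c c]
ffccEEEEE => ffccfccEEEE   [E ::= f c c]
ffccfccEEEE => ffccfccfccEEE   [E ::= f c c]
ffccfccfccEEE => ffccfccfccfccEE   [E ::= f c c]
ffccfccfccfccEE => ffccfccfccfccfccE   [E ::= f c c]
ffccfccfccfccfccE => ffccfccfccfccfccfcc   [E ::= f c c]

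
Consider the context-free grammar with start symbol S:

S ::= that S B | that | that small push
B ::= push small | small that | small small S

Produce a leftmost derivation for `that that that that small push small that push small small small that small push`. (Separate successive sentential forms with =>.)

S => that S B => that that S B B => that that that S B B B => that that that that small push B B B => that that that that small push small that B B => that that that that small push small that push small B => that that that that small push small that push small small small S => that that that that small push small that push small small small that small push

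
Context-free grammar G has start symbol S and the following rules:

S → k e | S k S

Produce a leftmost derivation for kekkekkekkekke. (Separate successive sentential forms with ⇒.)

S ⇒ SkS ⇒ SkSkS ⇒ SkSkSkS ⇒ kekSkSkS ⇒ kekSkSkSkS ⇒ kekkekSkSkS ⇒ kekkekkekSkS ⇒ kekkekkekkekS ⇒ kekkekkekkekke

S ⇒ SkS   [S → S k S]
SkS ⇒ SkSkS   [S → S k S]
SkSkS ⇒ SkSkSkS   [S → S k S]
SkSkSkS ⇒ kekSkSkS   [S → k e]
kekSkSkS ⇒ kekSkSkSkS   [S → S k S]
kekSkSkSkS ⇒ kekkekSkSkS   [S → k e]
kekkekSkSkS ⇒ kekkekkekSkS   [S → k e]
kekkekkekSkS ⇒ kekkekkekkekS   [S → k e]
kekkekkekkekS ⇒ kekkekkekkekke   [S → k e]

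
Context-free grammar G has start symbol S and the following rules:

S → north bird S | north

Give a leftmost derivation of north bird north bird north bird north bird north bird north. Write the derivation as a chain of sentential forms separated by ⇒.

S ⇒ north bird S   [S → north bird S]
north bird S ⇒ north bird north bird S   [S → north bird S]
north bird north bird S ⇒ north bird north bird north bird S   [S → north bird S]
north bird north bird north bird S ⇒ north bird north bird north bird north bird S   [S → north bird S]
north bird north bird north bird north bird S ⇒ north bird north bird north bird north bird north bird S   [S → north bird S]
north bird north bird north bird north bird north bird S ⇒ north bird north bird north bird north bird north bird north   [S → north]

S ⇒ north bird S ⇒ north bird north bird S ⇒ north bird north bird north bird S ⇒ north bird north bird north bird north bird S ⇒ north bird north bird north bird north bird north bird S ⇒ north bird north bird north bird north bird north bird north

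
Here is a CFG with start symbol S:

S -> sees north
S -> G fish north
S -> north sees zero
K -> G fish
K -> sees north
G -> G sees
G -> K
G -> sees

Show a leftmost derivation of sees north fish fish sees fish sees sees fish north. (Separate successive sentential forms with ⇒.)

S ⇒ G fish north ⇒ G sees fish north ⇒ G sees sees fish north ⇒ K sees sees fish north ⇒ G fish sees sees fish north ⇒ G sees fish sees sees fish north ⇒ K sees fish sees sees fish north ⇒ G fish sees fish sees sees fish north ⇒ K fish sees fish sees sees fish north ⇒ G fish fish sees fish sees sees fish north ⇒ K fish fish sees fish sees sees fish north ⇒ sees north fish fish sees fish sees sees fish north

S ⇒ G fish north   [S -> G fish north]
G fish north ⇒ G sees fish north   [G -> G sees]
G sees fish north ⇒ G sees sees fish north   [G -> G sees]
G sees sees fish north ⇒ K sees sees fish north   [G -> K]
K sees sees fish north ⇒ G fish sees sees fish north   [K -> G fish]
G fish sees sees fish north ⇒ G sees fish sees sees fish north   [G -> G sees]
G sees fish sees sees fish north ⇒ K sees fish sees sees fish north   [G -> K]
K sees fish sees sees fish north ⇒ G fish sees fish sees sees fish north   [K -> G fish]
G fish sees fish sees sees fish north ⇒ K fish sees fish sees sees fish north   [G -> K]
K fish sees fish sees sees fish north ⇒ G fish fish sees fish sees sees fish north   [K -> G fish]
G fish fish sees fish sees sees fish north ⇒ K fish fish sees fish sees sees fish north   [G -> K]
K fish fish sees fish sees sees fish north ⇒ sees north fish fish sees fish sees sees fish north   [K -> sees north]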